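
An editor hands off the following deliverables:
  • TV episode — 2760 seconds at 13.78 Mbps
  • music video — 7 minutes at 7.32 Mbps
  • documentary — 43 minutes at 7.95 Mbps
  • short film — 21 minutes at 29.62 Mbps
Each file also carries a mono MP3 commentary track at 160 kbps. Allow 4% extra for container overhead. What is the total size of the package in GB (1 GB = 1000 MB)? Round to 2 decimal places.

Audio: 160 kbps = 0.160 Mbps.
TV episode: 13.940 Mbps × 2760 s × 1.04 = 40013.4 Mb
music video: 7.480 Mbps × 420 s × 1.04 = 3267.3 Mb
documentary: 8.110 Mbps × 2580 s × 1.04 = 21760.8 Mb
short film: 29.780 Mbps × 1260 s × 1.04 = 39023.7 Mb
Total: 104065.1 Mb = 13008.1 MB.
= 13.01 GB.

13.01 GB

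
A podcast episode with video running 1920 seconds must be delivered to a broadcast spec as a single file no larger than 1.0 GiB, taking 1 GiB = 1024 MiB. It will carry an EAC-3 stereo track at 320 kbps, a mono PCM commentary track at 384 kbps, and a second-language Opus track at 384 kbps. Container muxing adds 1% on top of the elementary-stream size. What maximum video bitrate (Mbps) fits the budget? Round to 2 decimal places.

3.34 Mbps

Budget: 1.0 GiB = 8589.9 Mb.
Stream payload after overhead: 8589.9 / 1.01 = 8504.9 Mb.
Total bitrate budget: 8504.9 Mb / 1920 s = 4.430 Mbps.
Audio total: 320 + 384 + 384 = 1088 kbps = 1.088 Mbps.
Video: 4.430 − 1.088 = 3.342 Mbps.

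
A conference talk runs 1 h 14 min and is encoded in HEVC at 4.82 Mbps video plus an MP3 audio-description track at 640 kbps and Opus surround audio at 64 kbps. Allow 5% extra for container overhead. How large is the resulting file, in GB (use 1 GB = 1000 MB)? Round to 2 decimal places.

1 h 14 min = 74 min = 4440 s
Audio total: 640 + 64 = 704 kbps = 0.704 Mbps.
Total bitrate: 4.82 + 0.704 = 5.524 Mbps.
Stream data: 5.524 Mbps × 4440 s = 24526.6 Mb.
With 5% container overhead: ×1.05.
25,753 Mb ÷ 8 = 3,219 MB → 3.219 GB.

3.22 GB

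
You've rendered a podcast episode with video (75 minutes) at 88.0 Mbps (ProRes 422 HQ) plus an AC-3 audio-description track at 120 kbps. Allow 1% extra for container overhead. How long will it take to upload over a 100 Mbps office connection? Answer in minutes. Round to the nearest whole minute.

67 minutes

75 min = 4500 s
Audio: 120 kbps = 0.120 Mbps.
Total bitrate: 88.120 Mbps.
File: 88.120 Mbps × 4500 s = 396540.0 Mb.
With 1% container overhead: ×1.01. → 400505.4 Mb.
At 100 Mbps: 400505.4 / 100 = 4005.1 s ≈ 66.8 minutes.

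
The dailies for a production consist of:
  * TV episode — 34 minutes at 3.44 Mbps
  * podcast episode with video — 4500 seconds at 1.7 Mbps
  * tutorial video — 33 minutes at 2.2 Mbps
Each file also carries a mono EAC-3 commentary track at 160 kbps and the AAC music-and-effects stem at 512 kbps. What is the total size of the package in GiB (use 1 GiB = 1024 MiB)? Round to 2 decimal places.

Audio total: 160 + 512 = 672 kbps = 0.672 Mbps.
TV episode: 4.112 Mbps × 2040 s = 8388.5 Mb
podcast episode with video: 2.372 Mbps × 4500 s = 10674.0 Mb
tutorial video: 2.872 Mbps × 1980 s = 5686.6 Mb
Total: 24749.0 Mb = 3093.6 MB.
= 2.881 GiB.

2.88 GiB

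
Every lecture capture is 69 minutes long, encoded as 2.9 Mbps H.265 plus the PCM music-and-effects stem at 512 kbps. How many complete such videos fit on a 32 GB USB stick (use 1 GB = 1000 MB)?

18

69 min = 4140 s
Audio: 512 kbps = 0.512 Mbps.
Total bitrate: 3.412 Mbps.
Per item: 3.412 Mbps × 4140 s = 14,126 Mb = 1,766 MB.
Capacity: 32 GB = 256,000 Mb; 18.12 items → 18 complete.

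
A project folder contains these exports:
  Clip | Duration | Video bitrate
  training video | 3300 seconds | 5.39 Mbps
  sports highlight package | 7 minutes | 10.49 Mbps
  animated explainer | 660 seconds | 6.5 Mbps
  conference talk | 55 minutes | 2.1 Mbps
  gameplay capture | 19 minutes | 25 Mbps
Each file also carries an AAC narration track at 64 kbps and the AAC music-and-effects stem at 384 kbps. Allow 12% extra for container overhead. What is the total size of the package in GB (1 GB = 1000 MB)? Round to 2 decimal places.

Audio total: 64 + 384 = 448 kbps = 0.448 Mbps.
training video: 5.838 Mbps × 3300 s × 1.12 = 21577.2 Mb
sports highlight package: 10.938 Mbps × 420 s × 1.12 = 5145.2 Mb
animated explainer: 6.948 Mbps × 660 s × 1.12 = 5136.0 Mb
conference talk: 2.548 Mbps × 3300 s × 1.12 = 9417.4 Mb
gameplay capture: 25.448 Mbps × 1140 s × 1.12 = 32492.0 Mb
Total: 73767.9 Mb = 9221.0 MB.
= 9.221 GB.

9.22 GB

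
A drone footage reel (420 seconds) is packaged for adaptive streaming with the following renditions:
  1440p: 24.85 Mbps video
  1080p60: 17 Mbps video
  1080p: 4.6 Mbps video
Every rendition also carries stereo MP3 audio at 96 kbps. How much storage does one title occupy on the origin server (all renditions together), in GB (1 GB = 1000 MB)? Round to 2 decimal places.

2.45 GB

Audio: 96 kbps = 0.096 Mbps.
Sum of rendition bitrates: (24.85+0.096) + (17+0.096) + (4.6+0.096) = 46.738 Mbps.
× 420 s = 19,630 Mb = 2,454 MB = 2.454 GB.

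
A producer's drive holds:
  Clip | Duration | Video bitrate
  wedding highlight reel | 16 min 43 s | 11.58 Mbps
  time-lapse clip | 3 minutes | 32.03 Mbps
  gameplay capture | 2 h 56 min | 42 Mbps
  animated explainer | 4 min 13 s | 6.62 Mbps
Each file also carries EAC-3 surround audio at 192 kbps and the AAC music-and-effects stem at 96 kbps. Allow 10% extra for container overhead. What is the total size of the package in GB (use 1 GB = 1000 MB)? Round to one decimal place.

64.1 GB

Audio total: 192 + 96 = 288 kbps = 0.288 Mbps.
wedding highlight reel: 11.868 Mbps × 1003 s × 1.10 = 13094.0 Mb
time-lapse clip: 32.318 Mbps × 180 s × 1.10 = 6399.0 Mb
gameplay capture: 42.288 Mbps × 10560 s × 1.10 = 491217.4 Mb
animated explainer: 6.908 Mbps × 253 s × 1.10 = 1922.5 Mb
Total: 512632.8 Mb = 64079.1 MB.
= 64.08 GB.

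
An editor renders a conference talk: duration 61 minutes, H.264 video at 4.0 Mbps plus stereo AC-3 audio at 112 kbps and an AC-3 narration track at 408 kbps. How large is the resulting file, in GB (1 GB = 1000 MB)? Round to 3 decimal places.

2.068 GB

61 min = 3660 s
Audio total: 112 + 408 = 520 kbps = 0.520 Mbps.
Total bitrate: 4.0 + 0.520 = 4.520 Mbps.
Stream data: 4.520 Mbps × 3660 s = 16543.2 Mb.
16,543 Mb ÷ 8 = 2,068 MB → 2.068 GB.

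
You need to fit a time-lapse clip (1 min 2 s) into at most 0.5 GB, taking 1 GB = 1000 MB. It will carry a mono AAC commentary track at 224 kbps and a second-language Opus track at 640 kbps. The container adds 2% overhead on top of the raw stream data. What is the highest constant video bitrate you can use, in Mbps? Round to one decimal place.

62.4 Mbps

Budget: 0.5 GB = 4000.0 Mb.
Stream payload after overhead: 4000.0 / 1.02 = 3921.6 Mb.
1 min 2 s = 62 s
Total bitrate budget: 3921.6 Mb / 62 s = 63.251 Mbps.
Audio total: 224 + 640 = 864 kbps = 0.864 Mbps.
Video: 63.251 − 0.864 = 62.387 Mbps.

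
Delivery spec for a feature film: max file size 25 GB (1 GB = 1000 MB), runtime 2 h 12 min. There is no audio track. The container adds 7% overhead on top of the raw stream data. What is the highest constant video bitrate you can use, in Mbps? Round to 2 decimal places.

Budget: 25 GB = 200000.0 Mb.
Stream payload after overhead: 200000.0 / 1.07 = 186915.9 Mb.
2 h 12 min = 132 min = 7920 s
Total bitrate budget: 186915.9 Mb / 7920 s = 23.600 Mbps.

23.60 Mbps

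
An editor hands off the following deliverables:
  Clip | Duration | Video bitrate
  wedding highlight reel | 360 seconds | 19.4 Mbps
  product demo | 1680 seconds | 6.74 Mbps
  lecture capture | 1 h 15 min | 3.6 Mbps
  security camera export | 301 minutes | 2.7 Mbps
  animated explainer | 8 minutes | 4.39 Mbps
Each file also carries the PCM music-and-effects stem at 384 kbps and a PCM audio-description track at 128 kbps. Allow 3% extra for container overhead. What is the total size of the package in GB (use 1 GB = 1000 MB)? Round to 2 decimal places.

12.65 GB

Audio total: 384 + 128 = 512 kbps = 0.512 Mbps.
wedding highlight reel: 19.912 Mbps × 360 s × 1.03 = 7383.4 Mb
product demo: 7.252 Mbps × 1680 s × 1.03 = 12548.9 Mb
lecture capture: 4.112 Mbps × 4500 s × 1.03 = 19059.1 Mb
security camera export: 3.212 Mbps × 18060 s × 1.03 = 59749.0 Mb
animated explainer: 4.902 Mbps × 480 s × 1.03 = 2423.5 Mb
Total: 101163.9 Mb = 12645.5 MB.
= 12.65 GB.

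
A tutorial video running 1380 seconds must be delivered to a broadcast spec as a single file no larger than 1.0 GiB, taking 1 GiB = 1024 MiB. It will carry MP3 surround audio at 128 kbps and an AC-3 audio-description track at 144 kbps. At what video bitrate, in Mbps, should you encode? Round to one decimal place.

6.0 Mbps

Budget: 1.0 GiB = 8589.9 Mb.
Total bitrate budget: 8589.9 Mb / 1380 s = 6.225 Mbps.
Audio total: 128 + 144 = 272 kbps = 0.272 Mbps.
Video: 6.225 − 0.272 = 5.953 Mbps.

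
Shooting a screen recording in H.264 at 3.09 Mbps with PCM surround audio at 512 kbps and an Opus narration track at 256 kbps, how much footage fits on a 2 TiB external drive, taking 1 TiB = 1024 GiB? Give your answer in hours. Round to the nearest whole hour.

Audio total: 512 + 256 = 768 kbps = 0.768 Mbps.
Total bitrate: 3.09 + 0.768 = 3.858 Mbps.
Capacity: 2 TiB = 17,592,186 Mb.
Recording time: 17,592,186 / 3.858 = 4,559,924 s ≈ 1,267 hours.

1267 hours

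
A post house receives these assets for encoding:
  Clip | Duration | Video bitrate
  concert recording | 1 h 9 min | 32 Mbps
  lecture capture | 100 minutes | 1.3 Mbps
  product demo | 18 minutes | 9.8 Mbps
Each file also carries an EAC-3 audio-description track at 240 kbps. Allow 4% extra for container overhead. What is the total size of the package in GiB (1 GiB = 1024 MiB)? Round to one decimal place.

Audio: 240 kbps = 0.240 Mbps.
concert recording: 32.240 Mbps × 4140 s × 1.04 = 138812.5 Mb
lecture capture: 1.540 Mbps × 6000 s × 1.04 = 9609.6 Mb
product demo: 10.040 Mbps × 1080 s × 1.04 = 11276.9 Mb
Total: 159699.1 Mb = 19962.4 MB.
= 18.59 GiB.

18.6 GiB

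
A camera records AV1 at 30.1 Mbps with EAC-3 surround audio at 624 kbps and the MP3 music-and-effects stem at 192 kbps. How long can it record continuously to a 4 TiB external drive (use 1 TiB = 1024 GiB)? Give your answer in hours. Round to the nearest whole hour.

Audio total: 624 + 192 = 816 kbps = 0.816 Mbps.
Total bitrate: 30.1 + 0.816 = 30.916 Mbps.
Capacity: 4 TiB = 35,184,372 Mb.
Recording time: 35,184,372 / 30.916 = 1,138,064 s ≈ 316 hours.

316 hours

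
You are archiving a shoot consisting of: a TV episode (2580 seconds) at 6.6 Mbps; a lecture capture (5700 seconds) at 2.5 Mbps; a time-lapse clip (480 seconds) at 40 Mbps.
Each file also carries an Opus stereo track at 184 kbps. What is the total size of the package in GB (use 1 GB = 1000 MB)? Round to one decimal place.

6.5 GB

Audio: 184 kbps = 0.184 Mbps.
TV episode: 6.784 Mbps × 2580 s = 17502.7 Mb
lecture capture: 2.684 Mbps × 5700 s = 15298.8 Mb
time-lapse clip: 40.184 Mbps × 480 s = 19288.3 Mb
Total: 52089.8 Mb = 6511.2 MB.
= 6.511 GB.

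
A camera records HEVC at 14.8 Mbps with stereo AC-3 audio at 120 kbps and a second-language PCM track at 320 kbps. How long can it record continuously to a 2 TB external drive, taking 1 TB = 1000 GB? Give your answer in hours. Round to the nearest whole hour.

292 hours

Audio total: 120 + 320 = 440 kbps = 0.440 Mbps.
Total bitrate: 14.8 + 0.440 = 15.240 Mbps.
Capacity: 2 TB = 16,000,000 Mb.
Recording time: 16,000,000 / 15.240 = 1,049,869 s ≈ 292 hours.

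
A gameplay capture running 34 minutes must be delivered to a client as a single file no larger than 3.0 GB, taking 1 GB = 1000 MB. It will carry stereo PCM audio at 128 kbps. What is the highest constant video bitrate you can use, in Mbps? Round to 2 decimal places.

11.64 Mbps

Budget: 3.0 GB = 24000.0 Mb.
34 min = 2040 s
Total bitrate budget: 24000.0 Mb / 2040 s = 11.765 Mbps.
Audio: 128 kbps = 0.128 Mbps.
Video: 11.765 − 0.128 = 11.637 Mbps.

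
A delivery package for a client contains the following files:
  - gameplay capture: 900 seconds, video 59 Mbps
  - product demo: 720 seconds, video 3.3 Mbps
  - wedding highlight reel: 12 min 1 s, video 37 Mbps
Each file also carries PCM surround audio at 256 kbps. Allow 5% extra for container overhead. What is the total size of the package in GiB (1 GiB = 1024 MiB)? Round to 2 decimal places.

10.12 GiB

Audio: 256 kbps = 0.256 Mbps.
gameplay capture: 59.256 Mbps × 900 s × 1.05 = 55996.9 Mb
product demo: 3.556 Mbps × 720 s × 1.05 = 2688.3 Mb
wedding highlight reel: 37.256 Mbps × 721 s × 1.05 = 28204.7 Mb
Total: 86889.9 Mb = 10861.2 MB.
= 10.12 GiB.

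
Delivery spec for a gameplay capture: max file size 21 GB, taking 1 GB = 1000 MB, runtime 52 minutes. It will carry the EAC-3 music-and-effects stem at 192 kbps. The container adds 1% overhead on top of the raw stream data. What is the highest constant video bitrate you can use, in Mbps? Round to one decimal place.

53.1 Mbps

Budget: 21 GB = 168000.0 Mb.
Stream payload after overhead: 168000.0 / 1.01 = 166336.6 Mb.
52 min = 3120 s
Total bitrate budget: 166336.6 Mb / 3120 s = 53.313 Mbps.
Audio: 192 kbps = 0.192 Mbps.
Video: 53.313 − 0.192 = 53.121 Mbps.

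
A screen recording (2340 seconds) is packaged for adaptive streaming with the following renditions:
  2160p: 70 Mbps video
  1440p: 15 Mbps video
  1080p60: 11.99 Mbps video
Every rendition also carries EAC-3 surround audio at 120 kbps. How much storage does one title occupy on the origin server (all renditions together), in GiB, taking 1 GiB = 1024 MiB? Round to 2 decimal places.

Audio: 120 kbps = 0.120 Mbps.
Sum of rendition bitrates: (70+0.120) + (15+0.120) + (11.99+0.120) = 97.350 Mbps.
× 2340 s = 227,799 Mb = 28,475 MB = 26.52 GiB.

26.52 GiB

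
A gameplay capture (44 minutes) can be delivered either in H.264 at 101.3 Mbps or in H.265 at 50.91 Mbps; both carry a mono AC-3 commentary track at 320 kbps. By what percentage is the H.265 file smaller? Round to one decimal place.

49.6%

44 min = 2640 s
Audio: 320 kbps = 0.320 Mbps.
H.264: 101.620 Mbps × 2640 s = 268276.8 Mb = 31.232 GiB.
H.265: 51.230 Mbps × 2640 s = 135247.2 Mb = 15.745 GiB.
Reduction: (1 − 15.745/31.232) × 100 = 49.59%.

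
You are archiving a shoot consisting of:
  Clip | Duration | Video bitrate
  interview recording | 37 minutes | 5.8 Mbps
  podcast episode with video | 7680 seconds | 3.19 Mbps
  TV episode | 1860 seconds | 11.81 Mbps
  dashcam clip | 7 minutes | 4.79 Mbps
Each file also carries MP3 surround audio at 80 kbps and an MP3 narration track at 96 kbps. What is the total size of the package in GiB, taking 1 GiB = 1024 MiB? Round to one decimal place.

Audio total: 80 + 96 = 176 kbps = 0.176 Mbps.
interview recording: 5.976 Mbps × 2220 s = 13266.7 Mb
podcast episode with video: 3.366 Mbps × 7680 s = 25850.9 Mb
TV episode: 11.986 Mbps × 1860 s = 22294.0 Mb
dashcam clip: 4.966 Mbps × 420 s = 2085.7 Mb
Total: 63497.3 Mb = 7937.2 MB.
= 7.392 GiB.

7.4 GiB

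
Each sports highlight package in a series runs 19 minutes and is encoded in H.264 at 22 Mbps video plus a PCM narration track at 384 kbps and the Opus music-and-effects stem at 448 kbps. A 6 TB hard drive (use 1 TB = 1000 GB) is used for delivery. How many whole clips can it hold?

19 min = 1140 s
Audio total: 384 + 448 = 832 kbps = 0.832 Mbps.
Total bitrate: 22.832 Mbps.
Per item: 22.832 Mbps × 1140 s = 26,028 Mb = 3,254 MB.
Capacity: 6 TB = 48,000,000 Mb; 1844.13 items → 1844 complete.

1844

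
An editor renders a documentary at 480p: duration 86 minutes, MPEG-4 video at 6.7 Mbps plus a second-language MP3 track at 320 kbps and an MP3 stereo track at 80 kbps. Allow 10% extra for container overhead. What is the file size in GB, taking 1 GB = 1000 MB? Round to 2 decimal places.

5.04 GB

86 min = 5160 s
Audio total: 320 + 80 = 400 kbps = 0.400 Mbps.
Total bitrate: 6.7 + 0.400 = 7.100 Mbps.
Stream data: 7.100 Mbps × 5160 s = 36636.0 Mb.
With 10% container overhead: ×1.10.
40,300 Mb ÷ 8 = 5,037 MB → 5.037 GB.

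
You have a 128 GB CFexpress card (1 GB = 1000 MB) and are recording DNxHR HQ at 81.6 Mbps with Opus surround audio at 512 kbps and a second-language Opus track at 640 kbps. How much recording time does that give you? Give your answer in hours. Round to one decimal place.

3.4 hours

Audio total: 512 + 640 = 1152 kbps = 1.152 Mbps.
Total bitrate: 81.6 + 1.152 = 82.752 Mbps.
Capacity: 128 GB = 1,024,000 Mb.
Recording time: 1,024,000 / 82.752 = 12,374 s ≈ 3.44 hours.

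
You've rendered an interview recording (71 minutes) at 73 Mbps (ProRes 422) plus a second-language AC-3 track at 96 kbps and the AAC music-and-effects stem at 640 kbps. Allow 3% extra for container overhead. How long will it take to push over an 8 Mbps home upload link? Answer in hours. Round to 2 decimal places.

11.23 hours

71 min = 4260 s
Audio total: 96 + 640 = 736 kbps = 0.736 Mbps.
Total bitrate: 73.736 Mbps.
File: 73.736 Mbps × 4260 s = 314115.4 Mb.
With 3% container overhead: ×1.03. → 323538.8 Mb.
At 8 Mbps: 323538.8 / 8 = 40442.4 s ≈ 11.2 hours.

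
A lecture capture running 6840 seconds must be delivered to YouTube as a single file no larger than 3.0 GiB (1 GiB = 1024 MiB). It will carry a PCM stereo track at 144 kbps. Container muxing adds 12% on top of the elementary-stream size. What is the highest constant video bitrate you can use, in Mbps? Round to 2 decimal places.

Budget: 3.0 GiB = 25769.8 Mb.
Stream payload after overhead: 25769.8 / 1.12 = 23008.8 Mb.
Total bitrate budget: 23008.8 Mb / 6840 s = 3.364 Mbps.
Audio: 144 kbps = 0.144 Mbps.
Video: 3.364 − 0.144 = 3.220 Mbps.

3.22 Mbps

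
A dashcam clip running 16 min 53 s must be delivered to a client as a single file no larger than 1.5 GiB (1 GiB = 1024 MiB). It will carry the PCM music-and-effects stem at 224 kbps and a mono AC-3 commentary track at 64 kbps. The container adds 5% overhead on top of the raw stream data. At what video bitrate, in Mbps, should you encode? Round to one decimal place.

Budget: 1.5 GiB = 12884.9 Mb.
Stream payload after overhead: 12884.9 / 1.05 = 12271.3 Mb.
16 min 53 s = 1013 s
Total bitrate budget: 12271.3 Mb / 1013 s = 12.114 Mbps.
Audio total: 224 + 64 = 288 kbps = 0.288 Mbps.
Video: 12.114 − 0.288 = 11.826 Mbps.

11.8 Mbps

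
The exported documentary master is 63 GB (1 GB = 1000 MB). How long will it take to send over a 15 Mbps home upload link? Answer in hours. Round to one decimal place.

9.3 hours

File: 63 GB = 504000.0 Mb.
At 15 Mbps: 504000.0 / 15 = 33600.0 s ≈ 9.33 hours.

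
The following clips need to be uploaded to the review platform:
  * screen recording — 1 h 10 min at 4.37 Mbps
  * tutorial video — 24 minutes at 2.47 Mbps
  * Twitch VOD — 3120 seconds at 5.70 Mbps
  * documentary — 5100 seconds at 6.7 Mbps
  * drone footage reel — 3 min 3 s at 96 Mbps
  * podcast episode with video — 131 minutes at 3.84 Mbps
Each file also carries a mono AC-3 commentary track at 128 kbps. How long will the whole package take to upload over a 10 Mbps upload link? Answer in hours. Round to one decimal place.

Audio: 128 kbps = 0.128 Mbps.
screen recording: 4.498 Mbps × 4200 s = 18891.6 Mb
tutorial video: 2.598 Mbps × 1440 s = 3741.1 Mb
Twitch VOD: 5.828 Mbps × 3120 s = 18183.4 Mb
documentary: 6.828 Mbps × 5100 s = 34822.8 Mb
drone footage reel: 96.128 Mbps × 183 s = 17591.4 Mb
podcast episode with video: 3.968 Mbps × 7860 s = 31188.5 Mb
Total: 124418.8 Mb = 15552.3 MB.
At 10 Mbps: 124418.8 / 10 = 12442 s ≈ 3.46 hours.

3.5 hours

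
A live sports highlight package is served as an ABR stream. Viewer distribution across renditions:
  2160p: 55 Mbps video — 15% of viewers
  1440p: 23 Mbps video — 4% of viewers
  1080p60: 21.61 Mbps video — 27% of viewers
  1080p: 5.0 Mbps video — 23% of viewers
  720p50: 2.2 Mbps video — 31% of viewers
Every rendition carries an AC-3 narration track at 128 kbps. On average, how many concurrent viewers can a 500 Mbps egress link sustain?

29

Audio: 128 kbps = 0.128 Mbps.
Average per-viewer bitrate: 0.15×55.128 + 0.04×23.128 + 0.27×21.738 + 0.23×5.128 + 0.31×2.328 = 16.965 Mbps.
500 Mbps = 500.0 Mbps; 500.0 / 16.965 = 29.47 → 29.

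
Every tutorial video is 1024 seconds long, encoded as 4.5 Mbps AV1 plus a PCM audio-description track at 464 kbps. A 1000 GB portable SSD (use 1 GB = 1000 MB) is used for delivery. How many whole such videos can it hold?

Audio: 464 kbps = 0.464 Mbps.
Total bitrate: 4.964 Mbps.
Per item: 4.964 Mbps × 1024 s = 5,083 Mb = 635.4 MB.
Capacity: 1000 GB = 8,000,000 Mb; 1573.83 items → 1573 complete.

1573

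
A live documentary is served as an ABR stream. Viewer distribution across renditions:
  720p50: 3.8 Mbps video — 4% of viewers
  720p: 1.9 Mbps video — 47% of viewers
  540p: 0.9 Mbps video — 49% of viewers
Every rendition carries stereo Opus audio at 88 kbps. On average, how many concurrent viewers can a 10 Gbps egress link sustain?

Audio: 88 kbps = 0.088 Mbps.
Average per-viewer bitrate: 0.04×3.888 + 0.47×1.988 + 0.49×0.988 = 1.574 Mbps.
10 Gbps = 10,000 Mbps; 10,000 / 1.574 = 6353.24 → 6353.

6353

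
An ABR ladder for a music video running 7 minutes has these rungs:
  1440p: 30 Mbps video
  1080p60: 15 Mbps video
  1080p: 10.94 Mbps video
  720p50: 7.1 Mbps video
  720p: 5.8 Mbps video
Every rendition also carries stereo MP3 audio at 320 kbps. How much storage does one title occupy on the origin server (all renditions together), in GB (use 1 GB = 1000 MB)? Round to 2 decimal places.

3.70 GB

7 min = 420 s
Audio: 320 kbps = 0.320 Mbps.
Sum of rendition bitrates: (30+0.320) + (15+0.320) + (10.94+0.320) + (7.1+0.320) + (5.8+0.320) = 70.440 Mbps.
× 420 s = 29,585 Mb = 3,698 MB = 3.698 GB.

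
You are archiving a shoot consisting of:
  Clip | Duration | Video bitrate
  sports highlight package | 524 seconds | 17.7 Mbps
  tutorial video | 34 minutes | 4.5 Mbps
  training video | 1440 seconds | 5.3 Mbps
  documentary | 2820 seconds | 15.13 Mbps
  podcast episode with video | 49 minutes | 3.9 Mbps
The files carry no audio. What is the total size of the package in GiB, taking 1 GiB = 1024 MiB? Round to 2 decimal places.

9.34 GiB

sports highlight package: 17.700 Mbps × 524 s = 9274.8 Mb
tutorial video: 4.500 Mbps × 2040 s = 9180.0 Mb
training video: 5.300 Mbps × 1440 s = 7632.0 Mb
documentary: 15.130 Mbps × 2820 s = 42666.6 Mb
podcast episode with video: 3.900 Mbps × 2940 s = 11466.0 Mb
Total: 80219.4 Mb = 10027.4 MB.
= 9.339 GiB.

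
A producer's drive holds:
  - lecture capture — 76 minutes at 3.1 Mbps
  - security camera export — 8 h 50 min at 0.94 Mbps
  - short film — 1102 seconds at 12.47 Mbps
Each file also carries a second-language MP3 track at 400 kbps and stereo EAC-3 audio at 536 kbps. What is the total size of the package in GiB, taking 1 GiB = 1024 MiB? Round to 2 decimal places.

Audio total: 400 + 536 = 936 kbps = 0.936 Mbps.
lecture capture: 4.036 Mbps × 4560 s = 18404.2 Mb
security camera export: 1.876 Mbps × 31800 s = 59656.8 Mb
short film: 13.406 Mbps × 1102 s = 14773.4 Mb
Total: 92834.4 Mb = 11604.3 MB.
= 10.81 GiB.

10.81 GiB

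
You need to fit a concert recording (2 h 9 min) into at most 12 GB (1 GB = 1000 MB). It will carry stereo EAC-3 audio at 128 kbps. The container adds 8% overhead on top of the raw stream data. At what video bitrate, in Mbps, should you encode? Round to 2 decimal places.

11.36 Mbps

Budget: 12 GB = 96000.0 Mb.
Stream payload after overhead: 96000.0 / 1.08 = 88888.9 Mb.
2 h 9 min = 129 min = 7740 s
Total bitrate budget: 88888.9 Mb / 7740 s = 11.484 Mbps.
Audio: 128 kbps = 0.128 Mbps.
Video: 11.484 − 0.128 = 11.356 Mbps.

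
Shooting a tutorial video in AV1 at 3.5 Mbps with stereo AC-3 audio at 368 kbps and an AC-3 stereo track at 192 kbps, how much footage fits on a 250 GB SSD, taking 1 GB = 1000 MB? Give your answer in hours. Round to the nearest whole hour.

137 hours

Audio total: 368 + 192 = 560 kbps = 0.560 Mbps.
Total bitrate: 3.5 + 0.560 = 4.060 Mbps.
Capacity: 250 GB = 2,000,000 Mb.
Recording time: 2,000,000 / 4.060 = 492,611 s ≈ 137 hours.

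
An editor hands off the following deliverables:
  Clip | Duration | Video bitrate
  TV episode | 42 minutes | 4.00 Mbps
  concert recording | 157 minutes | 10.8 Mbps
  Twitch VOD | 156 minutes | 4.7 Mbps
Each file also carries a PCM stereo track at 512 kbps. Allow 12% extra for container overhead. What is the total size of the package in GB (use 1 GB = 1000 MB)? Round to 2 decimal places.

23.34 GB

Audio: 512 kbps = 0.512 Mbps.
TV episode: 4.512 Mbps × 2520 s × 1.12 = 12734.7 Mb
concert recording: 11.312 Mbps × 9420 s × 1.12 = 119346.1 Mb
Twitch VOD: 5.212 Mbps × 9360 s × 1.12 = 54638.4 Mb
Total: 186719.2 Mb = 23339.9 MB.
= 23.34 GB.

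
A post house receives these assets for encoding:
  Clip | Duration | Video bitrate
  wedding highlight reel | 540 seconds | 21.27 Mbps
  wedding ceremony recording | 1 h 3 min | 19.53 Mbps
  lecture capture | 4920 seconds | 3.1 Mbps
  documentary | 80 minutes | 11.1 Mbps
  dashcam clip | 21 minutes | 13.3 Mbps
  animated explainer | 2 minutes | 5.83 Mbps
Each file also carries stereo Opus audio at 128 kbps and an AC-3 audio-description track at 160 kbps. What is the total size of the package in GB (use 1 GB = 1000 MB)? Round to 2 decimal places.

Audio total: 128 + 160 = 288 kbps = 0.288 Mbps.
wedding highlight reel: 21.558 Mbps × 540 s = 11641.3 Mb
wedding ceremony recording: 19.818 Mbps × 3780 s = 74912.0 Mb
lecture capture: 3.388 Mbps × 4920 s = 16669.0 Mb
documentary: 11.388 Mbps × 4800 s = 54662.4 Mb
dashcam clip: 13.588 Mbps × 1260 s = 17120.9 Mb
animated explainer: 6.118 Mbps × 120 s = 734.2 Mb
Total: 175739.8 Mb = 21967.5 MB.
= 21.97 GB.

21.97 GB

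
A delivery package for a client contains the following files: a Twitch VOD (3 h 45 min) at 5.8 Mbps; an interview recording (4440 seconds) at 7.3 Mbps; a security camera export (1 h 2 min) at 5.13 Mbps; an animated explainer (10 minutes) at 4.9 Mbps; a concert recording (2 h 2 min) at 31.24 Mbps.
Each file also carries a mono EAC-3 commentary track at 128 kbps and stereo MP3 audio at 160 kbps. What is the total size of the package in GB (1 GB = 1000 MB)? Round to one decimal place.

46.2 GB

Audio total: 128 + 160 = 288 kbps = 0.288 Mbps.
Twitch VOD: 6.088 Mbps × 13500 s = 82188.0 Mb
interview recording: 7.588 Mbps × 4440 s = 33690.7 Mb
security camera export: 5.418 Mbps × 3720 s = 20155.0 Mb
animated explainer: 5.188 Mbps × 600 s = 3112.8 Mb
concert recording: 31.528 Mbps × 7320 s = 230785.0 Mb
Total: 369931.4 Mb = 46241.4 MB.
= 46.24 GB.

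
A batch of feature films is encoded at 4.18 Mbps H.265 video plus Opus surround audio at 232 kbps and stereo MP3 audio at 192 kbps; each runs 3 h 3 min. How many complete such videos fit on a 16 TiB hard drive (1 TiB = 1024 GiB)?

3 h 3 min = 183 min = 10980 s
Audio total: 232 + 192 = 424 kbps = 0.424 Mbps.
Total bitrate: 4.604 Mbps.
Per item: 4.604 Mbps × 10980 s = 50,552 Mb = 6,319 MB.
Capacity: 16 TiB = 140,737,488 Mb; 2784.02 items → 2784 complete.

2784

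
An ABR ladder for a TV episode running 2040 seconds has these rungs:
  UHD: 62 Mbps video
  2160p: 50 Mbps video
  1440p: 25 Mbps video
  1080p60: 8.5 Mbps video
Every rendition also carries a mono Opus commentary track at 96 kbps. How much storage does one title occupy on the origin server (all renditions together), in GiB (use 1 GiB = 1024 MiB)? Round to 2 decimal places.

Audio: 96 kbps = 0.096 Mbps.
Sum of rendition bitrates: (62+0.096) + (50+0.096) + (25+0.096) + (8.5+0.096) = 145.884 Mbps.
× 2040 s = 297,603 Mb = 37,200 MB = 34.65 GiB.

34.65 GiB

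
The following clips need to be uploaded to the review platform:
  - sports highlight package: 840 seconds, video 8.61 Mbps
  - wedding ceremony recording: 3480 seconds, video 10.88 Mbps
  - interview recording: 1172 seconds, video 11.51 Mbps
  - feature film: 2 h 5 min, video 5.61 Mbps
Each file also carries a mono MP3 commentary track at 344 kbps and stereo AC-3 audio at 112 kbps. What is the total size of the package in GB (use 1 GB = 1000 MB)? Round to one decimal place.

Audio total: 344 + 112 = 456 kbps = 0.456 Mbps.
sports highlight package: 9.066 Mbps × 840 s = 7615.4 Mb
wedding ceremony recording: 11.336 Mbps × 3480 s = 39449.3 Mb
interview recording: 11.966 Mbps × 1172 s = 14024.2 Mb
feature film: 6.066 Mbps × 7500 s = 45495.0 Mb
Total: 106583.9 Mb = 13323.0 MB.
= 13.32 GB.

13.3 GB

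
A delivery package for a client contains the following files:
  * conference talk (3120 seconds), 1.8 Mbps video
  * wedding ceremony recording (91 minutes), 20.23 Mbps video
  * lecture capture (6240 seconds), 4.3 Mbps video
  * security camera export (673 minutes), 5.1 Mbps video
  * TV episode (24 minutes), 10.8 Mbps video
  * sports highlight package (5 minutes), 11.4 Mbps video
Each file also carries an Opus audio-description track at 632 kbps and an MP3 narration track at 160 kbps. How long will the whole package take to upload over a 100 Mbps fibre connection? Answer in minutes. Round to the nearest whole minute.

69 minutes

Audio total: 632 + 160 = 792 kbps = 0.792 Mbps.
conference talk: 2.592 Mbps × 3120 s = 8087.0 Mb
wedding ceremony recording: 21.022 Mbps × 5460 s = 114780.1 Mb
lecture capture: 5.092 Mbps × 6240 s = 31774.1 Mb
security camera export: 5.892 Mbps × 40380 s = 237919.0 Mb
TV episode: 11.592 Mbps × 1440 s = 16692.5 Mb
sports highlight package: 12.192 Mbps × 300 s = 3657.6 Mb
Total: 412910.3 Mb = 51613.8 MB.
At 100 Mbps: 412910.3 / 100 = 4129 s ≈ 68.8 minutes.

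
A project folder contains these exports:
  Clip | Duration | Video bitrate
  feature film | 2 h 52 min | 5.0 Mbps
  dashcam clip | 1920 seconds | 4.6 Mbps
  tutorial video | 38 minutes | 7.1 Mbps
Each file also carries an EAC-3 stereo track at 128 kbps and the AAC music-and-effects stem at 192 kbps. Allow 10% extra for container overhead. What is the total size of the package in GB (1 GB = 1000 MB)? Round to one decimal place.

Audio total: 128 + 192 = 320 kbps = 0.320 Mbps.
feature film: 5.320 Mbps × 10320 s × 1.10 = 60392.6 Mb
dashcam clip: 4.920 Mbps × 1920 s × 1.10 = 10391.0 Mb
tutorial video: 7.420 Mbps × 2280 s × 1.10 = 18609.4 Mb
Total: 89393.0 Mb = 11174.1 MB.
= 11.17 GB.

11.2 GB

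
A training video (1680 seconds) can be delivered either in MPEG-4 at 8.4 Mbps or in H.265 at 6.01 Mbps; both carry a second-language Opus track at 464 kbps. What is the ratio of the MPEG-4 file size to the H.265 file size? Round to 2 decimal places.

1.37

Audio: 464 kbps = 0.464 Mbps.
MPEG-4: 8.864 Mbps × 1680 s = 14891.5 Mb = 1.734 GiB.
H.265: 6.474 Mbps × 1680 s = 10876.3 Mb = 1.266 GiB.
Ratio: 1.734 / 1.266 = 1.369.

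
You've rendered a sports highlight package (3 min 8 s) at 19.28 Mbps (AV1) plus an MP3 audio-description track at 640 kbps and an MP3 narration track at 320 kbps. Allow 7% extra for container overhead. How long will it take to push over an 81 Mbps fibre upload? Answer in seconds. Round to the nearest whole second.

3 min 8 s = 188 s
Audio total: 640 + 320 = 960 kbps = 0.960 Mbps.
Total bitrate: 20.240 Mbps.
File: 20.240 Mbps × 188 s = 3805.1 Mb.
With 7% container overhead: ×1.07. → 4071.5 Mb.
At 81 Mbps: 4071.5 / 81 = 50.3 s ≈ 50.3 seconds.

50 seconds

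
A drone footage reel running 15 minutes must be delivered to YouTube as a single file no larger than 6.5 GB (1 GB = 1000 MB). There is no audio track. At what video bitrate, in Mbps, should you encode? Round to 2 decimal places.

57.78 Mbps

Budget: 6.5 GB = 52000.0 Mb.
15 min = 900 s
Total bitrate budget: 52000.0 Mb / 900 s = 57.778 Mbps.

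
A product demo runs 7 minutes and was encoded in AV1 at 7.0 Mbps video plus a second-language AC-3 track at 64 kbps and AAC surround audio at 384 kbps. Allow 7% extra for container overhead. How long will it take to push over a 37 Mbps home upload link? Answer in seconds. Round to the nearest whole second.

7 min = 420 s
Audio total: 64 + 384 = 448 kbps = 0.448 Mbps.
Total bitrate: 7.448 Mbps.
File: 7.448 Mbps × 420 s = 3128.2 Mb.
With 7% container overhead: ×1.07. → 3347.1 Mb.
At 37 Mbps: 3347.1 / 37 = 90.5 s ≈ 90.5 seconds.

90 seconds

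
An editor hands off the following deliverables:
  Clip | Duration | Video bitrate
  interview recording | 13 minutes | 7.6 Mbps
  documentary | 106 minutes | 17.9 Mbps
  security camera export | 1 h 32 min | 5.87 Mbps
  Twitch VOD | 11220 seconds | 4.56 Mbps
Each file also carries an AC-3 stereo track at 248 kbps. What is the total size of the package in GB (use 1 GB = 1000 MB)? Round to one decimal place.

26.2 GB

Audio: 248 kbps = 0.248 Mbps.
interview recording: 7.848 Mbps × 780 s = 6121.4 Mb
documentary: 18.148 Mbps × 6360 s = 115421.3 Mb
security camera export: 6.118 Mbps × 5520 s = 33771.4 Mb
Twitch VOD: 4.808 Mbps × 11220 s = 53945.8 Mb
Total: 209259.8 Mb = 26157.5 MB.
= 26.16 GB.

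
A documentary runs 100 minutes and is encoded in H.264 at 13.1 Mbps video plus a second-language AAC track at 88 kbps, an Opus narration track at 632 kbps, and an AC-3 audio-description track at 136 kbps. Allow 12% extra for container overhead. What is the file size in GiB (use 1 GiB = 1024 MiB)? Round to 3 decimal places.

100 min = 6000 s
Audio total: 88 + 632 + 136 = 856 kbps = 0.856 Mbps.
Total bitrate: 13.1 + 0.856 = 13.956 Mbps.
Stream data: 13.956 Mbps × 6000 s = 83736.0 Mb.
With 12% container overhead: ×1.12.
93,784 Mb = 11,723,040,000 bytes ÷ 1,073,741,824 = 10.92 GiB.

10.918 GiB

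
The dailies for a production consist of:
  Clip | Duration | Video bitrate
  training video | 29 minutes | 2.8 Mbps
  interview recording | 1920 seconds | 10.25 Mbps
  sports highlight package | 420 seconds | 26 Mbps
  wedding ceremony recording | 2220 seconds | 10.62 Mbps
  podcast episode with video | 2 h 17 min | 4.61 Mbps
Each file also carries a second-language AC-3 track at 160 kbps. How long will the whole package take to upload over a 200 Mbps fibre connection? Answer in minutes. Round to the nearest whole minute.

Audio: 160 kbps = 0.160 Mbps.
training video: 2.960 Mbps × 1740 s = 5150.4 Mb
interview recording: 10.410 Mbps × 1920 s = 19987.2 Mb
sports highlight package: 26.160 Mbps × 420 s = 10987.2 Mb
wedding ceremony recording: 10.780 Mbps × 2220 s = 23931.6 Mb
podcast episode with video: 4.770 Mbps × 8220 s = 39209.4 Mb
Total: 99265.8 Mb = 12408.2 MB.
At 200 Mbps: 99265.8 / 200 = 496 s ≈ 8.27 minutes.

8 minutes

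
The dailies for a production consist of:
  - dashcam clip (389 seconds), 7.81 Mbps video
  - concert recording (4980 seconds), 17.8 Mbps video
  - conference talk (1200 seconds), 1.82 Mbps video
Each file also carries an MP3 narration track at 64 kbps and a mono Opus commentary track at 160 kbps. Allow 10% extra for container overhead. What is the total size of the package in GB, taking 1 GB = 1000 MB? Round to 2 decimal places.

13.11 GB

Audio total: 64 + 160 = 224 kbps = 0.224 Mbps.
dashcam clip: 8.034 Mbps × 389 s × 1.10 = 3437.7 Mb
concert recording: 18.024 Mbps × 4980 s × 1.10 = 98735.5 Mb
conference talk: 2.044 Mbps × 1200 s × 1.10 = 2698.1 Mb
Total: 104871.3 Mb = 13108.9 MB.
= 13.11 GB.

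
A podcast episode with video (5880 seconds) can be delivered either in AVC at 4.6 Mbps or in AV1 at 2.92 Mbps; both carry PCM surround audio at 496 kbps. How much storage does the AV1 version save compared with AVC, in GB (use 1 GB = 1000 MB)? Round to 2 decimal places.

1.23 GB

Audio: 496 kbps = 0.496 Mbps.
AVC: 5.096 Mbps × 5880 s = 29964.5 Mb = 3.746 GB.
AV1: 3.416 Mbps × 5880 s = 20086.1 Mb = 2.511 GB.
Saving: 3.746 − 2.511 = 1.235 GB.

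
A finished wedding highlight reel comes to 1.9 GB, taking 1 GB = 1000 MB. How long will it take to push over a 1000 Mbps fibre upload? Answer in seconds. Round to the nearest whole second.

File: 1.9 GB = 15200.0 Mb.
At 1000 Mbps: 15200.0 / 1000 = 15.2 s ≈ 15.2 seconds.

15 seconds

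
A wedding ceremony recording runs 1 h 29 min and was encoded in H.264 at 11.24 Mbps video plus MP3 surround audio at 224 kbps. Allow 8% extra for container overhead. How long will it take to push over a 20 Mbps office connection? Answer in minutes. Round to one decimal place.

1 h 29 min = 89 min = 5340 s
Audio: 224 kbps = 0.224 Mbps.
Total bitrate: 11.464 Mbps.
File: 11.464 Mbps × 5340 s = 61217.8 Mb.
With 8% container overhead: ×1.08. → 66115.2 Mb.
At 20 Mbps: 66115.2 / 20 = 3305.8 s ≈ 55.1 minutes.

55.1 minutes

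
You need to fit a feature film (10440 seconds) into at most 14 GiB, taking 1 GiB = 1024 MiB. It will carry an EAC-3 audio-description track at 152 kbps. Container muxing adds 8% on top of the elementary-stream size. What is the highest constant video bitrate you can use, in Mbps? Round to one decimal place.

Budget: 14 GiB = 120259.1 Mb.
Stream payload after overhead: 120259.1 / 1.08 = 111351.0 Mb.
Total bitrate budget: 111351.0 Mb / 10440 s = 10.666 Mbps.
Audio: 152 kbps = 0.152 Mbps.
Video: 10.666 − 0.152 = 10.514 Mbps.

10.5 Mbps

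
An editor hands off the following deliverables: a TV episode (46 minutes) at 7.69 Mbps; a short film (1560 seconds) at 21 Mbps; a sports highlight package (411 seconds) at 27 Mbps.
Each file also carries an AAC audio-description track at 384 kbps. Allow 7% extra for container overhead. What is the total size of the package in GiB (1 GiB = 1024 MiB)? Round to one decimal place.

Audio: 384 kbps = 0.384 Mbps.
TV episode: 8.074 Mbps × 2760 s × 1.07 = 23844.1 Mb
short film: 21.384 Mbps × 1560 s × 1.07 = 35694.2 Mb
sports highlight package: 27.384 Mbps × 411 s × 1.07 = 12042.7 Mb
Total: 71581.0 Mb = 8947.6 MB.
= 8.333 GiB.

8.3 GiB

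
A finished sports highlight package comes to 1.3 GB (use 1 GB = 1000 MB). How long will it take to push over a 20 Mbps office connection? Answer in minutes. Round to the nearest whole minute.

File: 1.3 GB = 10400.0 Mb.
At 20 Mbps: 10400.0 / 20 = 520.0 s ≈ 8.67 minutes.

9 minutes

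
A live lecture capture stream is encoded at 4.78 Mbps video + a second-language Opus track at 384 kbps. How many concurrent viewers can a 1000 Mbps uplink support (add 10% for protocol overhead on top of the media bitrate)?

176

Audio: 384 kbps = 0.384 Mbps.
Per-viewer media rate: 5.164 Mbps.
On the wire with 10% overhead: 5.680 Mbps.
1000 Mbps = 1,000 Mbps; 1,000 / 5.680 = 176.04 → 176 viewers.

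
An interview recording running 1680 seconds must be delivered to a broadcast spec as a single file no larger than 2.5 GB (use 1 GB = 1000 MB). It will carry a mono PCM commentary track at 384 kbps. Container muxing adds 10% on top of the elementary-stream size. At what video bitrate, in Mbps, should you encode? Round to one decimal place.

Budget: 2.5 GB = 20000.0 Mb.
Stream payload after overhead: 20000.0 / 1.10 = 18181.8 Mb.
Total bitrate budget: 18181.8 Mb / 1680 s = 10.823 Mbps.
Audio: 384 kbps = 0.384 Mbps.
Video: 10.823 − 0.384 = 10.439 Mbps.

10.4 Mbps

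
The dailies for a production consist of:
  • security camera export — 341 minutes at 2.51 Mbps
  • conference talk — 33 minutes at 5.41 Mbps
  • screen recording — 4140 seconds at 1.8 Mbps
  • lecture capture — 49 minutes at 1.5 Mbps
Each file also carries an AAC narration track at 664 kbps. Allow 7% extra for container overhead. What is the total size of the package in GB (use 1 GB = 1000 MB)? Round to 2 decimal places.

12.51 GB

Audio: 664 kbps = 0.664 Mbps.
security camera export: 3.174 Mbps × 20460 s × 1.07 = 69485.8 Mb
conference talk: 6.074 Mbps × 1980 s × 1.07 = 12868.4 Mb
screen recording: 2.464 Mbps × 4140 s × 1.07 = 10915.0 Mb
lecture capture: 2.164 Mbps × 2940 s × 1.07 = 6807.5 Mb
Total: 100076.8 Mb = 12509.6 MB.
= 12.51 GB.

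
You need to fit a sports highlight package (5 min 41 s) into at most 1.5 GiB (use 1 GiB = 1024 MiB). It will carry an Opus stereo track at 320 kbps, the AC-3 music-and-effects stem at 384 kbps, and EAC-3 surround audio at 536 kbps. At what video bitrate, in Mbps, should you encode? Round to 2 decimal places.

36.55 Mbps

Budget: 1.5 GiB = 12884.9 Mb.
5 min 41 s = 341 s
Total bitrate budget: 12884.9 Mb / 341 s = 37.786 Mbps.
Audio total: 320 + 384 + 536 = 1240 kbps = 1.240 Mbps.
Video: 37.786 − 1.240 = 36.546 Mbps.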